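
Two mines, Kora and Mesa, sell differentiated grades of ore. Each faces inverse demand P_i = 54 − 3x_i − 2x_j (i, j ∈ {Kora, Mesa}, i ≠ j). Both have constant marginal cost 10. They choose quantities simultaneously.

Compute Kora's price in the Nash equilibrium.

Mine Kora's profit: π = x_{Kora}(54 − 3x_{Kora} − 2x_{Mesa}) − 10x_{Kora}.
∂π/∂x_{Kora} = 44 − 6x_{Kora} − 2x_{Mesa} = 0 ⇒ x_{Kora} = 22/3 − (1/3)x_{Mesa}.
By symmetry x_{Mesa} = x_{Kora}; substituting into the reaction function, (4/3)x_{Kora} = 22/3 and x_{Kora} = 5.5.
P_{Kora} = 54 − 3·5.5 − 2·5.5 = 26.5.

26.5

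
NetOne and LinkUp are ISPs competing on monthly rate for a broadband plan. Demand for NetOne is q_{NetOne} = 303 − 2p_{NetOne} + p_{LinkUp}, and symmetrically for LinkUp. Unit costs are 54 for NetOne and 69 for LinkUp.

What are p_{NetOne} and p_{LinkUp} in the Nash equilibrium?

NetOne's profit: π = (p_{NetOne} − 54)(303 − 2p_{NetOne} + p_{LinkUp}).
∂π/∂p_{NetOne} = 411 − 4p_{NetOne} + p_{LinkUp} = 0 ⇒ p_{NetOne} = 102.75 + 0.25p_{LinkUp}.
Similarly p_{LinkUp} = 110.25 + 0.25p_{NetOne}.
Substituting the second reaction function into the first: p_{NetOne} = 102.75 + 0.25(110.25 + 0.25p_{NetOne}), which gives 0.9375p_{NetOne} = 130.3125 ⇒ p_{NetOne} = 139.
Then p_{LinkUp} = 110.25 + 0.25·139 = 145.

139, 145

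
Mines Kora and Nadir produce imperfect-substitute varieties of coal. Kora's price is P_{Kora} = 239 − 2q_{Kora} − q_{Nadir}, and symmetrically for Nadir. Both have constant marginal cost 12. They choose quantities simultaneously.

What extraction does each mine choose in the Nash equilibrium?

Mine Kora's profit: π = q_{Kora}(239 − 2q_{Kora} − q_{Nadir}) − 12q_{Kora}.
∂π/∂q_{Kora} = 227 − 4q_{Kora} − q_{Nadir} = 0 ⇒ q_{Kora} = 56.75 − 0.25q_{Nadir}.
By symmetry q_{Nadir} = q_{Kora}; substituting into the reaction function, 1.25q_{Kora} = 56.75 and q_{Kora} = 45.4.

45.4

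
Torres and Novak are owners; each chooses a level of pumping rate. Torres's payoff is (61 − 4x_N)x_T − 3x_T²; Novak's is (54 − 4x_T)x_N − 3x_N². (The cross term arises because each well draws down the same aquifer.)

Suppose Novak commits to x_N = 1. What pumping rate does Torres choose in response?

Expanding Torres's payoff: 61x_T − 4x_Nx_T − 3x_T².
∂π/∂x_T = 61 − 4x_N − 6x_T = 0, so x_T = 61/6 − (2/3)x_N.
At x_N = 1: x_T = 61/6 − (2/3)·1 = 9.5.

9.5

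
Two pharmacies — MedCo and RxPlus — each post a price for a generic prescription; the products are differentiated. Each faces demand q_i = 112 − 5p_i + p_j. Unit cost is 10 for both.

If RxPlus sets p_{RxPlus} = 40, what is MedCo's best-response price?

20.2

MedCo's profit: π = (p_{MedCo} − 10)(112 − 5p_{MedCo} + p_{RxPlus}).
∂π/∂p_{MedCo} = 162 − 10p_{MedCo} + p_{RxPlus} = 0 ⇒ p_{MedCo} = 16.2 + 0.1p_{RxPlus}.
At p_{RxPlus} = 40: p_{MedCo} = 16.2 + 0.1·40 = 20.2.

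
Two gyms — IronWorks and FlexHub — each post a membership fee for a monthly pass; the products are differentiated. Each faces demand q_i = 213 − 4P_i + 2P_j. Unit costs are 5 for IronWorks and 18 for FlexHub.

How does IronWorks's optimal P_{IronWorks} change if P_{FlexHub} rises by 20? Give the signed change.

5

IronWorks's profit: π = (P_{IronWorks} − 5)(213 − 4P_{IronWorks} + 2P_{FlexHub}).
∂π/∂P_{IronWorks} = 233 − 8P_{IronWorks} + 2P_{FlexHub} = 0 ⇒ P_{IronWorks} = 29.125 + 0.25P_{FlexHub}.
The reaction-function slope is 0.25, so a 20-unit rise in P_{FlexHub} moves P_{IronWorks} by 0.25 × 20 = 5. IronWorks's best response rises — the actions are strategic complements.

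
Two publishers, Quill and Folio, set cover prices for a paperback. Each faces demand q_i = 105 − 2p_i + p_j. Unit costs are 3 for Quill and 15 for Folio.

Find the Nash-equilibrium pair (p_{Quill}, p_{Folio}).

38.6, 43.4

Quill's profit: π = (p_{Quill} − 3)(105 − 2p_{Quill} + p_{Folio}).
∂π/∂p_{Quill} = 111 − 4p_{Quill} + p_{Folio} = 0 ⇒ p_{Quill} = 27.75 + 0.25p_{Folio}.
Similarly p_{Folio} = 33.75 + 0.25p_{Quill}.
Substituting the second reaction function into the first: p_{Quill} = 27.75 + 0.25(33.75 + 0.25p_{Quill}), which gives 0.9375p_{Quill} = 36.1875 ⇒ p_{Quill} = 38.6.
Then p_{Folio} = 33.75 + 0.25·38.6 = 43.4.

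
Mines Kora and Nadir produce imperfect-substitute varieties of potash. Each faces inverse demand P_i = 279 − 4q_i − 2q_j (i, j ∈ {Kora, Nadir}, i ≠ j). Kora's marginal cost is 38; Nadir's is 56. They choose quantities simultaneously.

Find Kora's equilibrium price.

Mine Kora's profit: π = q_{Kora}(279 − 4q_{Kora} − 2q_{Nadir}) − 38q_{Kora}.
∂π/∂q_{Kora} = 241 − 8q_{Kora} − 2q_{Nadir} = 0 ⇒ q_{Kora} = 30.125 − 0.25q_{Nadir}.
Similarly q_{Nadir} = 27.875 − 0.25q_{Kora}.
Plugging q_{Nadir} into Kora's best response: q_{Kora} = 30.125 − 0.25(27.875 − 0.25q_{Kora}) ⇒ 0.9375q_{Kora} = 741/32, so q_{Kora} = 24.7.
Then q_{Nadir} = 27.875 − 0.25·24.7 = 21.7.
P_{Kora} = 279 − 4·24.7 − 2·21.7 = 136.8.

136.8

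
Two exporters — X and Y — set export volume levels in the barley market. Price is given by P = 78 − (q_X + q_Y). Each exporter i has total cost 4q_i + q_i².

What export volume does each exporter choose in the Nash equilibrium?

Exporter X's profit: π = q_X(78 − (q_X + q_Y)) − 4q_X − q_X².
∂π/∂q_X = 74 − 4q_X − q_Y = 0, so q_X = 18.5 − 0.25q_Y.
By symmetry q_Y = q_X; substituting into the reaction function, 1.25q_X = 18.5 and q_X = 14.8.

14.8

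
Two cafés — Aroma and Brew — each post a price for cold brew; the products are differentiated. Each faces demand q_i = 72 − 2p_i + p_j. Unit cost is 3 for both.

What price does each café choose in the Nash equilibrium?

Aroma's profit: π = (p_{Aroma} − 3)(72 − 2p_{Aroma} + p_{Brew}).
∂π/∂p_{Aroma} = 78 − 4p_{Aroma} + p_{Brew} = 0 ⇒ p_{Aroma} = 19.5 + 0.25p_{Brew}.
By symmetry p_{Brew} = p_{Aroma}; substituting into the reaction function, 0.75p_{Aroma} = 19.5 and p_{Aroma} = 26.

26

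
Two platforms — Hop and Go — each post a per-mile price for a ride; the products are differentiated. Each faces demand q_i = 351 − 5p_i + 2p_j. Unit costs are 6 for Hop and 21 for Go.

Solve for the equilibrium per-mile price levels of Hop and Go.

Hop's profit: π = (p_{Hop} − 6)(351 − 5p_{Hop} + 2p_{Go}).
∂π/∂p_{Hop} = 381 − 10p_{Hop} + 2p_{Go} = 0 ⇒ p_{Hop} = 38.1 + 0.2p_{Go}.
Similarly p_{Go} = 45.6 + 0.2p_{Hop}.
Solving the two reaction functions simultaneously: (1 − (0.2)(0.2))p_{Hop} = 38.1 + 0.2·45.6, so 0.96p_{Hop} = 47.22 and p_{Hop} = 49.1875.
Then p_{Go} = 45.6 + 0.2·49.1875 = 55.4375.

49.1875, 55.4375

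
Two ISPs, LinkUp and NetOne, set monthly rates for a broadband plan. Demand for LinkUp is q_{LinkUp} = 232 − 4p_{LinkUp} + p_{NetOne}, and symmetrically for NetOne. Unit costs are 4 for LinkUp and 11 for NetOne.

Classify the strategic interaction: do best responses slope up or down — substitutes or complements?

LinkUp's profit: π = (p_{LinkUp} − 4)(232 − 4p_{LinkUp} + p_{NetOne}).
∂π/∂p_{LinkUp} = 248 − 8p_{LinkUp} + p_{NetOne} = 0 ⇒ p_{LinkUp} = 31 + 0.125p_{NetOne}.
The best-response slope dp_{LinkUp}/dp_{NetOne} = 0.125 > 0: the reaction function is upward-sloping, so the choices are strategic complements.

strategic complements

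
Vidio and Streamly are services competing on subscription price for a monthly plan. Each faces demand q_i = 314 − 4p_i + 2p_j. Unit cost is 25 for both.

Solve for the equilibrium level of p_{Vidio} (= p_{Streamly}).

Vidio's profit: π = (p_{Vidio} − 25)(314 − 4p_{Vidio} + 2p_{Streamly}).
∂π/∂p_{Vidio} = 414 − 8p_{Vidio} + 2p_{Streamly} = 0 ⇒ p_{Vidio} = 51.75 + 0.25p_{Streamly}.
The game is symmetric, so in equilibrium p_{Streamly} = p_{Vidio}: the reaction function gives 0.75p_{Vidio} = 51.75, hence p_{Vidio} = 69.

69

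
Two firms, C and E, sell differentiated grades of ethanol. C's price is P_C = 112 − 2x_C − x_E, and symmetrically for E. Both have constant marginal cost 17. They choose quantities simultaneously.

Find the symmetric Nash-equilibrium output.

19

Firm C's profit: π = x_C(112 − 2x_C − x_E) − 17x_C.
∂π/∂x_C = 95 − 4x_C − x_E = 0 ⇒ x_C = 23.75 − 0.25x_E.
By symmetry x_E = x_C; substituting into the reaction function, 1.25x_C = 23.75 and x_C = 19.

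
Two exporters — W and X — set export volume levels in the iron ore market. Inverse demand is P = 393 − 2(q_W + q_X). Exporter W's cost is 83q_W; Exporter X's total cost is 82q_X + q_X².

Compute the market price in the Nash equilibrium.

Exporter W's profit: π = q_W(393 − 2(q_W + q_X)) − 83q_W.
∂π/∂q_W = 310 − 4q_W − 2q_X = 0, so q_W = 77.5 − 0.5q_X.
For X: ∂π/∂q_X = 311 − 6q_X − 2q_W = 0 ⇒ q_X = 311/6 − (1/3)q_W.
Substituting the second reaction function into the first: q_W = 77.5 − 0.5(311/6 − (1/3)q_W), which gives (5/6)q_W = 619/12 ⇒ q_W = 61.9.
Then q_X = 311/6 − (1/3)·61.9 = 31.2.
Equilibrium price: P = 393 − 2·93.1 = 206.8.

206.8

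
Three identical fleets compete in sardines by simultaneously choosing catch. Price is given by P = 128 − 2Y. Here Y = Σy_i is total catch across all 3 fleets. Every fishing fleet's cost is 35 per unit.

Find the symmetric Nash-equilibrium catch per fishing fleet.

11.625

A representative fishing fleet's profit is π_i = y_i(128 − 2Y) − 35y_i, with Y = y_i + Σ_{j≠i} y_j.
First-order condition: 93 − 4y_i − 2Σ_{j≠i} y_j = 0.
Imposing symmetry (y_j = y for all j) turns Σ_{j≠i} y_j into 2y, so 93 = 8y and y = 11.625.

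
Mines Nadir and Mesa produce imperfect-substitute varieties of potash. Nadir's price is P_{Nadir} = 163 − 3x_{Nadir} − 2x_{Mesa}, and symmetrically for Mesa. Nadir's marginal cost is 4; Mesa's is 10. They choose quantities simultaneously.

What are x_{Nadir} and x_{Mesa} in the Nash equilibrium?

Mine Nadir's profit: π = x_{Nadir}(163 − 3x_{Nadir} − 2x_{Mesa}) − 4x_{Nadir}.
∂π/∂x_{Nadir} = 159 − 6x_{Nadir} − 2x_{Mesa} = 0 ⇒ x_{Nadir} = 26.5 − (1/3)x_{Mesa}.
Similarly x_{Mesa} = 25.5 − (1/3)x_{Nadir}.
Plugging x_{Mesa} into Nadir's best response: x_{Nadir} = 26.5 − (1/3)(25.5 − (1/3)x_{Nadir}) ⇒ (8/9)x_{Nadir} = 18, so x_{Nadir} = 20.25.
Then x_{Mesa} = 25.5 − (1/3)·20.25 = 18.75.

20.25, 18.75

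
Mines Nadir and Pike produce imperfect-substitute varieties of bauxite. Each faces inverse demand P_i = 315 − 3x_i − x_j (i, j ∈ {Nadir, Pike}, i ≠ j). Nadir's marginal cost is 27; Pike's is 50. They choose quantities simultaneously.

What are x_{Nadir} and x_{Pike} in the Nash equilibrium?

41.8, 37.2

Mine Nadir's profit: π = x_{Nadir}(315 − 3x_{Nadir} − x_{Pike}) − 27x_{Nadir}.
∂π/∂x_{Nadir} = 288 − 6x_{Nadir} − x_{Pike} = 0 ⇒ x_{Nadir} = 48 − (1/6)x_{Pike}.
Similarly x_{Pike} = 265/6 − (1/6)x_{Nadir}.
Solving the two reaction functions simultaneously: (1 − (−1/6)(−1/6))x_{Nadir} = 48 − (1/6)·(265/6), so (35/36)x_{Nadir} = 1463/36 and x_{Nadir} = 41.8.
Then x_{Pike} = 265/6 − (1/6)·41.8 = 37.2.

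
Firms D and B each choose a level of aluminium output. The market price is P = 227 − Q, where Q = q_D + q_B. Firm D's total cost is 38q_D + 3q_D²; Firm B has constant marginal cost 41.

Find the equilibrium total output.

Firm D's profit: π = q_D(227 − (q_D + q_B)) − 38q_D − 3q_D².
∂π/∂q_D = 189 − 8q_D − q_B = 0, so q_D = 23.625 − 0.125q_B.
For B: ∂π/∂q_B = 186 − 2q_B − q_D = 0 ⇒ q_B = 93 − 0.5q_D.
Substituting the second reaction function into the first: q_D = 23.625 − 0.125(93 − 0.5q_D), which gives 0.9375q_D = 12 ⇒ q_D = 12.8.
Then q_B = 93 − 0.5·12.8 = 86.6.
Total output: 12.8 + 86.6 = 99.4.

99.4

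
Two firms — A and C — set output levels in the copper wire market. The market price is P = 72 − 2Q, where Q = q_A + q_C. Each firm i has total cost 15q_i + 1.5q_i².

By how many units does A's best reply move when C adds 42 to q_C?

-12

Firm A's profit: π = q_A(72 − 2(q_A + q_C)) − 15q_A − 1.5q_A².
∂π/∂q_A = 57 − 7q_A − 2q_C = 0, so q_A = 57/7 − (2/7)q_C.
The reaction-function slope is −2/7, so a 42-unit rise in q_C moves q_A by −2/7 × 42 = −12. A's best response falls — the actions are strategic substitutes.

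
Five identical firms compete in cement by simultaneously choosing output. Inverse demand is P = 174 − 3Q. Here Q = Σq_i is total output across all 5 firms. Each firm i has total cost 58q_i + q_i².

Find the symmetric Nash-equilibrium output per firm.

5.8

A representative firm's profit is π_i = q_i(174 − 3Q) − 58q_i − q_i², with Q = q_i + Σ_{j≠i} q_j.
First-order condition: 116 − 8q_i − 3Σ_{j≠i} q_j = 0.
With identical firms, set every q_j = q: then 116 − 8q − 12q = 0, i.e. q = 116/20 = 5.8.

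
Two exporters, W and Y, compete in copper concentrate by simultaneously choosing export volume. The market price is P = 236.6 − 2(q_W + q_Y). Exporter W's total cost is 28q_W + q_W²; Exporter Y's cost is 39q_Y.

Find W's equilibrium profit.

Exporter W's profit: π = q_W(236.6 − 2(q_W + q_Y)) − 28q_W − q_W².
∂π/∂q_W = 208.6 − 6q_W − 2q_Y = 0, so q_W = 1043/30 − (1/3)q_Y.
For Y: ∂π/∂q_Y = 197.6 − 4q_Y − 2q_W = 0 ⇒ q_Y = 49.4 − 0.5q_W.
Substituting the second reaction function into the first: q_W = 1043/30 − (1/3)(49.4 − 0.5q_W), which gives (5/6)q_W = 18.3 ⇒ q_W = 21.96.
Then q_Y = 49.4 − 0.5·21.96 = 38.42.
Price P = 236.6 − 2·60.38 = 115.84.
W's profit: (115.84 − 28)·21.96 − (21.96)² = 1446.7248.

1446.7248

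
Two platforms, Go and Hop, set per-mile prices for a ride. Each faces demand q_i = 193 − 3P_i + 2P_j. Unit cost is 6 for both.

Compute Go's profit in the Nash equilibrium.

6556.6875

Go's profit: π = (P_{Go} − 6)(193 − 3P_{Go} + 2P_{Hop}).
∂π/∂P_{Go} = 211 − 6P_{Go} + 2P_{Hop} = 0 ⇒ P_{Go} = 211/6 + (1/3)P_{Hop}.
Setting P_{Go} = P_{Hop} in the reaction function: P_{Go} = 211/6 + (1/3)P_{Go}, so P_{Go} = (211/6) / (2/3) = 52.75.
q_{Go} = 193 − 3·52.75 + 2·52.75 = 140.25.
Profit = (52.75 − 6)·140.25 = 6556.6875.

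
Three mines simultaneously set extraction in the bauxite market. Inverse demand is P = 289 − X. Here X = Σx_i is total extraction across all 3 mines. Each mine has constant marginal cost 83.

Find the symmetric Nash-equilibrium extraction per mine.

A representative mine's profit is π_i = x_i(289 − X) − 83x_i, with X = x_i + Σ_{j≠i} x_j.
First-order condition: 206 − 2x_i − Σ_{j≠i} x_j = 0.
With identical mines, set every x_j = x: then 206 − 2x − 2x = 0, i.e. x = 206/4 = 51.5.

51.5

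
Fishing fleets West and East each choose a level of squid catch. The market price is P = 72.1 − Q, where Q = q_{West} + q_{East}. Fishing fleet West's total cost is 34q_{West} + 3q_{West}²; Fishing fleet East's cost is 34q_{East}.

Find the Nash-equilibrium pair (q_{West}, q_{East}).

Fishing fleet West's profit: π = q_{West}(72.1 − (q_{West} + q_{East})) − 34q_{West} − 3q_{West}².
∂π/∂q_{West} = 38.1 − 8q_{West} − q_{East} = 0, so q_{West} = 4.7625 − 0.125q_{East}.
For East: ∂π/∂q_{East} = 38.1 − 2q_{East} − q_{West} = 0 ⇒ q_{East} = 19.05 − 0.5q_{West}.
Solving the two reaction functions simultaneously: (1 − (−0.125)(−0.5))q_{West} = 4.7625 − 0.125·19.05, so 0.9375q_{West} = 381/160 and q_{West} = 2.54.
Then q_{East} = 19.05 − 0.5·2.54 = 17.78.

2.54, 17.78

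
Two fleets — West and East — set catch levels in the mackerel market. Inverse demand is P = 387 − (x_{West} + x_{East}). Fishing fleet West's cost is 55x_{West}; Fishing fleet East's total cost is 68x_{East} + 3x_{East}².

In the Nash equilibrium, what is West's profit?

24273.64

Fishing fleet West's profit: π = x_{West}(387 − (x_{West} + x_{East})) − 55x_{West}.
∂π/∂x_{West} = 332 − 2x_{West} − x_{East} = 0, so x_{West} = 166 − 0.5x_{East}.
For East: ∂π/∂x_{East} = 319 − 8x_{East} − x_{West} = 0 ⇒ x_{East} = 39.875 − 0.125x_{West}.
Substituting the second reaction function into the first: x_{West} = 166 − 0.5(39.875 − 0.125x_{West}), which gives 0.9375x_{West} = 146.0625 ⇒ x_{West} = 155.8.
Then x_{East} = 39.875 − 0.125·155.8 = 20.4.
Price P = 387 − 176.2 = 210.8.
West's profit: (210.8 − 55)·155.8 = 24273.64.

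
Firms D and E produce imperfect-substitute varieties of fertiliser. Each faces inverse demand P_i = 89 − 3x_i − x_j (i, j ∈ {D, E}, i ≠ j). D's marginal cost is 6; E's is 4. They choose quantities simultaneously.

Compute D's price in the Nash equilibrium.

41.4

Firm D's profit: π = x_D(89 − 3x_D − x_E) − 6x_D.
∂π/∂x_D = 83 − 6x_D − x_E = 0 ⇒ x_D = 83/6 − (1/6)x_E.
Similarly x_E = 85/6 − (1/6)x_D.
Solving the two reaction functions simultaneously: (1 − (−1/6)(−1/6))x_D = 83/6 − (1/6)·(85/6), so (35/36)x_D = 413/36 and x_D = 11.8.
Then x_E = 85/6 − (1/6)·11.8 = 12.2.
P_D = 89 − 3·11.8 − 12.2 = 41.4.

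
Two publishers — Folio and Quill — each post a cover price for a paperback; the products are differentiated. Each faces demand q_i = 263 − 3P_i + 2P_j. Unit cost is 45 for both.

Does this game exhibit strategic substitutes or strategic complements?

Folio's profit: π = (P_{Folio} − 45)(263 − 3P_{Folio} + 2P_{Quill}).
∂π/∂P_{Folio} = 398 − 6P_{Folio} + 2P_{Quill} = 0 ⇒ P_{Folio} = 199/3 + (1/3)P_{Quill}.
The best-response slope dP_{Folio}/dP_{Quill} = 1/3 > 0: the reaction function is upward-sloping, so the choices are strategic complements.

strategic complements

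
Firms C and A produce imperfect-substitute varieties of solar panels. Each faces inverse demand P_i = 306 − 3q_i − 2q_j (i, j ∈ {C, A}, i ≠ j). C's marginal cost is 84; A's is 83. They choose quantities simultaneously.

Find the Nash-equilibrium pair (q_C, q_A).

27.6875, 27.9375

Firm C's profit: π = q_C(306 − 3q_C − 2q_A) − 84q_C.
∂π/∂q_C = 222 − 6q_C − 2q_A = 0 ⇒ q_C = 37 − (1/3)q_A.
Similarly q_A = 223/6 − (1/3)q_C.
Plugging q_A into C's best response: q_C = 37 − (1/3)(223/6 − (1/3)q_C) ⇒ (8/9)q_C = 443/18, so q_C = 27.6875.
Then q_A = 223/6 − (1/3)·27.6875 = 27.9375.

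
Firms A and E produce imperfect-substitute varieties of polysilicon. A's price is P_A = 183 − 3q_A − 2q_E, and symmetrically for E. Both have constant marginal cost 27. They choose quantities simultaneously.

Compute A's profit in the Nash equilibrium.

Firm A's profit: π = q_A(183 − 3q_A − 2q_E) − 27q_A.
∂π/∂q_A = 156 − 6q_A − 2q_E = 0 ⇒ q_A = 26 − (1/3)q_E.
By symmetry q_E = q_A; substituting into the reaction function, (4/3)q_A = 26 and q_A = 19.5.
P_A = 183 − 3·19.5 − 2·19.5 = 85.5.
Profit = (85.5 − 27)·19.5 = 1140.75.

1140.75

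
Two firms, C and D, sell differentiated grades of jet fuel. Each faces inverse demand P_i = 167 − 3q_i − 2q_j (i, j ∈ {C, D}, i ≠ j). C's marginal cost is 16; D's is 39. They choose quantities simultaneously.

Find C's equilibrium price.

Firm C's profit: π = q_C(167 − 3q_C − 2q_D) − 16q_C.
∂π/∂q_C = 151 − 6q_C − 2q_D = 0 ⇒ q_C = 151/6 − (1/3)q_D.
Similarly q_D = 64/3 − (1/3)q_C.
Solving the two reaction functions simultaneously: (1 − (−1/3)(−1/3))q_C = 151/6 − (1/3)·(64/3), so (8/9)q_C = 325/18 and q_C = 20.3125.
Then q_D = 64/3 − (1/3)·20.3125 = 14.5625.
P_C = 167 − 3·20.3125 − 2·14.5625 = 76.9375.

76.9375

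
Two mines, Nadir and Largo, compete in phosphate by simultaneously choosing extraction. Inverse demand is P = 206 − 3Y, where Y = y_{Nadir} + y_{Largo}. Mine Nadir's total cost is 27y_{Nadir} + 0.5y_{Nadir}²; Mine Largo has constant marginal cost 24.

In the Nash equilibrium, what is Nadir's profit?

Mine Nadir's profit: π = y_{Nadir}(206 − 3(y_{Nadir} + y_{Largo})) − 27y_{Nadir} − 0.5y_{Nadir}².
∂π/∂y_{Nadir} = 179 − 7y_{Nadir} − 3y_{Largo} = 0, so y_{Nadir} = 179/7 − (3/7)y_{Largo}.
For Largo: ∂π/∂y_{Largo} = 182 − 6y_{Largo} − 3y_{Nadir} = 0 ⇒ y_{Largo} = 91/3 − 0.5y_{Nadir}.
Substituting the second reaction function into the first: y_{Nadir} = 179/7 − (3/7)(91/3 − 0.5y_{Nadir}), which gives (11/14)y_{Nadir} = 88/7 ⇒ y_{Nadir} = 16.
Then y_{Largo} = 91/3 − 0.5·16 = 67/3.
Price P = 206 − 3·(115/3) = 91.
Nadir's profit: (91 − 27)·16 − 0.5(16)² = 896.

896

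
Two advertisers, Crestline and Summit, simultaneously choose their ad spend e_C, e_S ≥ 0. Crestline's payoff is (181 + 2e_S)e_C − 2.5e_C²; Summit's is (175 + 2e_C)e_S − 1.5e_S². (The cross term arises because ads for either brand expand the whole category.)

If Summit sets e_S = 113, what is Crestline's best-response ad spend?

Expanding Crestline's payoff: 181e_C + 2e_Se_C − 2.5e_C².
∂π/∂e_C = 181 + 2e_S − 5e_C = 0, so e_C = 36.2 + 0.4e_S.
At e_S = 113: e_C = 36.2 + 0.4·113 = 81.4.

81.4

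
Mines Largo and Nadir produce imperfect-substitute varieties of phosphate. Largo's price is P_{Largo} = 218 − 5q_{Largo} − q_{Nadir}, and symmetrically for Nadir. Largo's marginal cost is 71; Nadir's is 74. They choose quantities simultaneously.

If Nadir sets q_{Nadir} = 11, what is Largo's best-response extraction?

Mine Largo's profit: π = q_{Largo}(218 − 5q_{Largo} − q_{Nadir}) − 71q_{Largo}.
∂π/∂q_{Largo} = 147 − 10q_{Largo} − q_{Nadir} = 0 ⇒ q_{Largo} = 14.7 − 0.1q_{Nadir}.
At q_{Nadir} = 11: q_{Largo} = 14.7 − 0.1·11 = 13.6.

13.6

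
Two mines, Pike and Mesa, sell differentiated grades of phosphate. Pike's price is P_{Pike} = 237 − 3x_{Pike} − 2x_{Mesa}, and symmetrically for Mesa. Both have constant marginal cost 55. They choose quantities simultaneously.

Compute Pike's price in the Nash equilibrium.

123.25

Mine Pike's profit: π = x_{Pike}(237 − 3x_{Pike} − 2x_{Mesa}) − 55x_{Pike}.
∂π/∂x_{Pike} = 182 − 6x_{Pike} − 2x_{Mesa} = 0 ⇒ x_{Pike} = 91/3 − (1/3)x_{Mesa}.
Setting x_{Pike} = x_{Mesa} in the reaction function: x_{Pike} = 91/3 − (1/3)x_{Pike}, so x_{Pike} = (91/3) / (4/3) = 22.75.
P_{Pike} = 237 − 3·22.75 − 2·22.75 = 123.25.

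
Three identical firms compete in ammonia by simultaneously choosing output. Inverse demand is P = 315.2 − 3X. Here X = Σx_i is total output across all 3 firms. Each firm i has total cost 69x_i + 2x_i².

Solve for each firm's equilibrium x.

A representative firm's profit is π_i = x_i(315.2 − 3X) − 69x_i − 2x_i², with X = x_i + Σ_{j≠i} x_j.
First-order condition: 246.2 − 10x_i − 3Σ_{j≠i} x_j = 0.
Imposing symmetry (x_j = x for all j) turns Σ_{j≠i} x_j into 2x, so 246.2 = 16x and x = 15.3875.

15.3875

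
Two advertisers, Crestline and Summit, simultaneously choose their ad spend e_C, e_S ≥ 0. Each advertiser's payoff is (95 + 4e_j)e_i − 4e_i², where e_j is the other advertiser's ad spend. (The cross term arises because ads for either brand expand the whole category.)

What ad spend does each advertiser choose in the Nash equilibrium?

23.75

Crestline's payoff is (95 + 4e_S)e_C − 4e_C².
∂π/∂e_C = 95 + 4e_S − 8e_C = 0, so e_C = 11.875 + 0.5e_S.
By symmetry e_S = e_C; substituting into the reaction function, 0.5e_C = 11.875 and e_C = 23.75.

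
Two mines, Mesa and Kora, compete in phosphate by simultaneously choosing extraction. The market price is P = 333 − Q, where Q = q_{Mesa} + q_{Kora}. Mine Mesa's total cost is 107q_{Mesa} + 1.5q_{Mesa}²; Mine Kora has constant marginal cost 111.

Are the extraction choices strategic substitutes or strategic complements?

strategic substitutes

Mine Mesa's profit: π = q_{Mesa}(333 − (q_{Mesa} + q_{Kora})) − 107q_{Mesa} − 1.5q_{Mesa}².
∂π/∂q_{Mesa} = 226 − 5q_{Mesa} − q_{Kora} = 0, so q_{Mesa} = 45.2 − 0.2q_{Kora}.
The best-response slope dq_{Mesa}/dq_{Kora} = −0.2 < 0: the reaction function is downward-sloping, so the choices are strategic substitutes.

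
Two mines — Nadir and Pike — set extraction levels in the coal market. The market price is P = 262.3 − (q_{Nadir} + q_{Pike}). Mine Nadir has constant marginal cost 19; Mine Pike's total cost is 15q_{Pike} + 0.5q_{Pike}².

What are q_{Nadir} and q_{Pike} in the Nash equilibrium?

Mine Nadir's profit: π = q_{Nadir}(262.3 − (q_{Nadir} + q_{Pike})) − 19q_{Nadir}.
∂π/∂q_{Nadir} = 243.3 − 2q_{Nadir} − q_{Pike} = 0, so q_{Nadir} = 121.65 − 0.5q_{Pike}.
For Pike: ∂π/∂q_{Pike} = 247.3 − 3q_{Pike} − q_{Nadir} = 0 ⇒ q_{Pike} = 2473/30 − (1/3)q_{Nadir}.
Substituting the second reaction function into the first: q_{Nadir} = 121.65 − 0.5(2473/30 − (1/3)q_{Nadir}), which gives (5/6)q_{Nadir} = 2413/30 ⇒ q_{Nadir} = 96.52.
Then q_{Pike} = 2473/30 − (1/3)·96.52 = 50.26.

96.52, 50.26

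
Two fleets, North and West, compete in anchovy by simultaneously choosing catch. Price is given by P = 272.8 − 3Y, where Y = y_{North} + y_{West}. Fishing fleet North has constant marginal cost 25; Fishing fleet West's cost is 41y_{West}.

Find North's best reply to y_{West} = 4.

Fishing fleet North's profit: π = y_{North}(272.8 − 3(y_{North} + y_{West})) − 25y_{North}.
∂π/∂y_{North} = 247.8 − 6y_{North} − 3y_{West} = 0, so y_{North} = 41.3 − 0.5y_{West}.
At y_{West} = 4: y_{North} = 41.3 − 0.5·4 = 39.3.

39.3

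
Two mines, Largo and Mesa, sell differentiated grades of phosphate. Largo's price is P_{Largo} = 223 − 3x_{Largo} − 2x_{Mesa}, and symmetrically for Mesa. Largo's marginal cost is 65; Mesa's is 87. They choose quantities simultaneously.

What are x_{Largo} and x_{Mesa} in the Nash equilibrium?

Mine Largo's profit: π = x_{Largo}(223 − 3x_{Largo} − 2x_{Mesa}) − 65x_{Largo}.
∂π/∂x_{Largo} = 158 − 6x_{Largo} − 2x_{Mesa} = 0 ⇒ x_{Largo} = 79/3 − (1/3)x_{Mesa}.
Similarly x_{Mesa} = 68/3 − (1/3)x_{Largo}.
Substituting the second reaction function into the first: x_{Largo} = 79/3 − (1/3)(68/3 − (1/3)x_{Largo}), which gives (8/9)x_{Largo} = 169/9 ⇒ x_{Largo} = 21.125.
Then x_{Mesa} = 68/3 − (1/3)·21.125 = 15.625.

21.125, 15.625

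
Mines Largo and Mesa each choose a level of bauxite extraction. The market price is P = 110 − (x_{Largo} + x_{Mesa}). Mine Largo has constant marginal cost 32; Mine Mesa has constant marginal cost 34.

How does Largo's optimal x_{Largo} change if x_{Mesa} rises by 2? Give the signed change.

-1

Mine Largo's profit: π = x_{Largo}(110 − (x_{Largo} + x_{Mesa})) − 32x_{Largo}.
∂π/∂x_{Largo} = 78 − 2x_{Largo} − x_{Mesa} = 0, so x_{Largo} = 39 − 0.5x_{Mesa}.
The reaction-function slope is −0.5, so a 2-unit rise in x_{Mesa} moves x_{Largo} by −0.5 × 2 = −1. Largo's best response falls — the actions are strategic substitutes.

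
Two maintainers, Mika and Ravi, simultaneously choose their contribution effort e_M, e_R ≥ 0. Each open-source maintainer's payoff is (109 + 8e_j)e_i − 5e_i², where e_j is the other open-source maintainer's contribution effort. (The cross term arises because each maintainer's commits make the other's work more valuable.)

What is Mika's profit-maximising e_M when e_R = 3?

13.3

Mika's payoff is (109 + 8e_R)e_M − 5e_M².
∂π/∂e_M = 109 + 8e_R − 10e_M = 0, so e_M = 10.9 + 0.8e_R.
At e_R = 3: e_M = 10.9 + 0.8·3 = 13.3.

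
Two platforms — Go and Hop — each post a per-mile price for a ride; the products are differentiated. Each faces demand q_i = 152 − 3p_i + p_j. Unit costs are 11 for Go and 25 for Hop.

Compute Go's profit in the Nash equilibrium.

2219.52

Go's profit: π = (p_{Go} − 11)(152 − 3p_{Go} + p_{Hop}).
∂π/∂p_{Go} = 185 − 6p_{Go} + p_{Hop} = 0 ⇒ p_{Go} = 185/6 + (1/6)p_{Hop}.
Similarly p_{Hop} = 227/6 + (1/6)p_{Go}.
Solving the two reaction functions simultaneously: (1 − (1/6)(1/6))p_{Go} = 185/6 + (1/6)·(227/6), so (35/36)p_{Go} = 1337/36 and p_{Go} = 38.2.
Then p_{Hop} = 227/6 + (1/6)·38.2 = 44.2.
q_{Go} = 152 − 3·38.2 + 44.2 = 81.6.
Profit = (38.2 − 11)·81.6 = 2219.52.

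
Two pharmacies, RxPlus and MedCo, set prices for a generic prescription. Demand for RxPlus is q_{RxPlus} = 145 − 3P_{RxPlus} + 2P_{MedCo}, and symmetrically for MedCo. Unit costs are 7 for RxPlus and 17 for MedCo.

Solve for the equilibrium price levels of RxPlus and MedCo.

43.375, 47.125

RxPlus's profit: π = (P_{RxPlus} − 7)(145 − 3P_{RxPlus} + 2P_{MedCo}).
∂π/∂P_{RxPlus} = 166 − 6P_{RxPlus} + 2P_{MedCo} = 0 ⇒ P_{RxPlus} = 83/3 + (1/3)P_{MedCo}.
Similarly P_{MedCo} = 98/3 + (1/3)P_{RxPlus}.
Plugging P_{MedCo} into RxPlus's best response: P_{RxPlus} = 83/3 + (1/3)(98/3 + (1/3)P_{RxPlus}) ⇒ (8/9)P_{RxPlus} = 347/9, so P_{RxPlus} = 43.375.
Then P_{MedCo} = 98/3 + (1/3)·43.375 = 47.125.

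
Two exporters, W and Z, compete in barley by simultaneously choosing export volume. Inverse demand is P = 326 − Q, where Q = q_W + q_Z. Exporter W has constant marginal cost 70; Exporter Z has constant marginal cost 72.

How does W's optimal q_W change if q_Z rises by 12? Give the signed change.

-6

Exporter W's profit: π = q_W(326 − (q_W + q_Z)) − 70q_W.
∂π/∂q_W = 256 − 2q_W − q_Z = 0, so q_W = 128 − 0.5q_Z.
The reaction-function slope is −0.5, so a 12-unit rise in q_Z moves q_W by −0.5 × 12 = −6. W's best response falls — the actions are strategic substitutes.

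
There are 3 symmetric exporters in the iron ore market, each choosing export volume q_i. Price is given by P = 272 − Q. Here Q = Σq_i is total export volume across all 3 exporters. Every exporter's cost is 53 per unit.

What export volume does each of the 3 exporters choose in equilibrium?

54.75

A representative exporter's profit is π_i = q_i(272 − Q) − 53q_i, with Q = q_i + Σ_{j≠i} q_j.
First-order condition: 219 − 2q_i − Σ_{j≠i} q_j = 0.
Imposing symmetry (q_j = q for all j) turns Σ_{j≠i} q_j into 2q, so 219 = 4q and q = 54.75.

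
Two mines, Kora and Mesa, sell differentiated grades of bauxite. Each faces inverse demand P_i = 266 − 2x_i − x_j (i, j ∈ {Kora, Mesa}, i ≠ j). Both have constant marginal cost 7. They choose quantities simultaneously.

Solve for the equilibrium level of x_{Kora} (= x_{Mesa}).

Mine Kora's profit: π = x_{Kora}(266 − 2x_{Kora} − x_{Mesa}) − 7x_{Kora}.
∂π/∂x_{Kora} = 259 − 4x_{Kora} − x_{Mesa} = 0 ⇒ x_{Kora} = 64.75 − 0.25x_{Mesa}.
Setting x_{Kora} = x_{Mesa} in the reaction function: x_{Kora} = 64.75 − 0.25x_{Kora}, so x_{Kora} = 64.75 / 1.25 = 51.8.

51.8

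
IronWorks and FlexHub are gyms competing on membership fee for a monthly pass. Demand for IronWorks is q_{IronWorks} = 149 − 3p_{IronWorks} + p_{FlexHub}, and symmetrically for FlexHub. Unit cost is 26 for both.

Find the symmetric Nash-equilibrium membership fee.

45.4

IronWorks's profit: π = (p_{IronWorks} − 26)(149 − 3p_{IronWorks} + p_{FlexHub}).
∂π/∂p_{IronWorks} = 227 − 6p_{IronWorks} + p_{FlexHub} = 0 ⇒ p_{IronWorks} = 227/6 + (1/6)p_{FlexHub}.
The game is symmetric, so in equilibrium p_{FlexHub} = p_{IronWorks}: the reaction function gives (5/6)p_{IronWorks} = 227/6, hence p_{IronWorks} = 45.4.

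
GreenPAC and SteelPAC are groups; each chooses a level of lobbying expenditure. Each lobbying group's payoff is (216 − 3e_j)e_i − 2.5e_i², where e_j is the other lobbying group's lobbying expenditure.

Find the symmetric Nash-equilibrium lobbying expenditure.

27

GreenPAC's payoff is (216 − 3e_S)e_G − 2.5e_G².
∂π/∂e_G = 216 − 3e_S − 5e_G = 0, so e_G = 43.2 − 0.6e_S.
The game is symmetric, so in equilibrium e_S = e_G: the reaction function gives 1.6e_G = 43.2, hence e_G = 27.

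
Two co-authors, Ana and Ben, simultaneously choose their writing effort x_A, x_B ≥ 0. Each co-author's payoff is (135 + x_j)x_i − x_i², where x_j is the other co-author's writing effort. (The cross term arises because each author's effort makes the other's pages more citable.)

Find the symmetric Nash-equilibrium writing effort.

Ana's payoff is (135 + x_B)x_A − x_A².
∂π/∂x_A = 135 + x_B − 2x_A = 0, so x_A = 67.5 + 0.5x_B.
Setting x_A = x_B in the reaction function: x_A = 67.5 + 0.5x_A, so x_A = 67.5 / 0.5 = 135.

135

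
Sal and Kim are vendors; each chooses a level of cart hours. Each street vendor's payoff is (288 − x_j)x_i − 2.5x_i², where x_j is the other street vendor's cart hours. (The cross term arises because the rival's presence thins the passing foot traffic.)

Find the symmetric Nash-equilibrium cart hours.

Sal's payoff is (288 − x_K)x_S − 2.5x_S².
∂π/∂x_S = 288 − x_K − 5x_S = 0, so x_S = 57.6 − 0.2x_K.
The game is symmetric, so in equilibrium x_K = x_S: the reaction function gives 1.2x_S = 57.6, hence x_S = 48.

48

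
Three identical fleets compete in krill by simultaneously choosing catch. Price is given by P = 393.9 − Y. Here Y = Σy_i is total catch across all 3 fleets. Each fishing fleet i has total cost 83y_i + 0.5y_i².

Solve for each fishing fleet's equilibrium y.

62.18

A representative fishing fleet's profit is π_i = y_i(393.9 − Y) − 83y_i − 0.5y_i², with Y = y_i + Σ_{j≠i} y_j.
First-order condition: 310.9 − 3y_i − Σ_{j≠i} y_j = 0.
In a symmetric equilibrium every fishing fleet chooses the same y, so Σ_{j≠i} y_j = 2y. The condition becomes 310.9 − 5y = 0, giving y = 310.9/5 = 62.18.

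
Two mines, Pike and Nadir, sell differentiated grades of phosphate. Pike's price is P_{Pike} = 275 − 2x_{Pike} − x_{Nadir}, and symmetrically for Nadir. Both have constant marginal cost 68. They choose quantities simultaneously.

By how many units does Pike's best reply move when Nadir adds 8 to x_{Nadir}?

Mine Pike's profit: π = x_{Pike}(275 − 2x_{Pike} − x_{Nadir}) − 68x_{Pike}.
∂π/∂x_{Pike} = 207 − 4x_{Pike} − x_{Nadir} = 0 ⇒ x_{Pike} = 51.75 − 0.25x_{Nadir}.
The reaction-function slope is −0.25, so an 8-unit rise in x_{Nadir} moves x_{Pike} by −0.25 × 8 = −2. Pike's best response falls — the actions are strategic substitutes.

-2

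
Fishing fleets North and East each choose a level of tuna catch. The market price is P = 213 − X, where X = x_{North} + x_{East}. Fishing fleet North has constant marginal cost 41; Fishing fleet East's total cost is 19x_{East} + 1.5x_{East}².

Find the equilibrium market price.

Fishing fleet North's profit: π = x_{North}(213 − (x_{North} + x_{East})) − 41x_{North}.
∂π/∂x_{North} = 172 − 2x_{North} − x_{East} = 0, so x_{North} = 86 − 0.5x_{East}.
For East: ∂π/∂x_{East} = 194 − 5x_{East} − x_{North} = 0 ⇒ x_{East} = 38.8 − 0.2x_{North}.
Plugging x_{East} into North's best response: x_{North} = 86 − 0.5(38.8 − 0.2x_{North}) ⇒ 0.9x_{North} = 66.6, so x_{North} = 74.
Then x_{East} = 38.8 − 0.2·74 = 24.
Equilibrium price: P = 213 − 98 = 115.

115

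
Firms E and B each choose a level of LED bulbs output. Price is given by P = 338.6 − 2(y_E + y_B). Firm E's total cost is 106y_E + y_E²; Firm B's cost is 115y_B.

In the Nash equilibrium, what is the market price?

202.64

Firm E's profit: π = y_E(338.6 − 2(y_E + y_B)) − 106y_E − y_E².
∂π/∂y_E = 232.6 − 6y_E − 2y_B = 0, so y_E = 1163/30 − (1/3)y_B.
For B: ∂π/∂y_B = 223.6 − 4y_B − 2y_E = 0 ⇒ y_B = 55.9 − 0.5y_E.
Solving the two reaction functions simultaneously: (1 − (−1/3)(−0.5))y_E = 1163/30 − (1/3)·55.9, so (5/6)y_E = 302/15 and y_E = 24.16.
Then y_B = 55.9 − 0.5·24.16 = 43.82.
Equilibrium price: P = 338.6 − 2·67.98 = 202.64.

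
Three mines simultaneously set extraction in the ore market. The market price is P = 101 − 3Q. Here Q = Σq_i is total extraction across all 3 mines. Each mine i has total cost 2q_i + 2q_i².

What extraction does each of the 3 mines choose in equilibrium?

A representative mine's profit is π_i = q_i(101 − 3Q) − 2q_i − 2q_i², with Q = q_i + Σ_{j≠i} q_j.
First-order condition: 99 − 10q_i − 3Σ_{j≠i} q_j = 0.
In a symmetric equilibrium every mine chooses the same q, so Σ_{j≠i} q_j = 2q. The condition becomes 99 − 16q = 0, giving q = 99/16 = 6.1875.

6.1875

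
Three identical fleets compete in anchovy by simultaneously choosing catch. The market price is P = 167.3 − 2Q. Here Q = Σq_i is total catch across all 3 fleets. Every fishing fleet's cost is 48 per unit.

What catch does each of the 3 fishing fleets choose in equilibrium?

14.9125

A representative fishing fleet's profit is π_i = q_i(167.3 − 2Q) − 48q_i, with Q = q_i + Σ_{j≠i} q_j.
First-order condition: 119.3 − 4q_i − 2Σ_{j≠i} q_j = 0.
Imposing symmetry (q_j = q for all j) turns Σ_{j≠i} q_j into 2q, so 119.3 = 8q and q = 14.9125.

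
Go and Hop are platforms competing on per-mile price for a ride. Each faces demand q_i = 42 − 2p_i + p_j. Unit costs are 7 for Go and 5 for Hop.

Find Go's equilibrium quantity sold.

22.8

Go's profit: π = (p_{Go} − 7)(42 − 2p_{Go} + p_{Hop}).
∂π/∂p_{Go} = 56 − 4p_{Go} + p_{Hop} = 0 ⇒ p_{Go} = 14 + 0.25p_{Hop}.
Similarly p_{Hop} = 13 + 0.25p_{Go}.
Substituting the second reaction function into the first: p_{Go} = 14 + 0.25(13 + 0.25p_{Go}), which gives 0.9375p_{Go} = 17.25 ⇒ p_{Go} = 18.4.
Then p_{Hop} = 13 + 0.25·18.4 = 17.6.
q_{Go} = 42 − 2·18.4 + 17.6 = 22.8.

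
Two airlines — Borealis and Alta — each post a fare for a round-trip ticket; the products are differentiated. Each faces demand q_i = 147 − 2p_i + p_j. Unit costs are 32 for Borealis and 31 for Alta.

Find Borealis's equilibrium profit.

Borealis's profit: π = (p_{Borealis} − 32)(147 − 2p_{Borealis} + p_{Alta}).
∂π/∂p_{Borealis} = 211 − 4p_{Borealis} + p_{Alta} = 0 ⇒ p_{Borealis} = 52.75 + 0.25p_{Alta}.
Similarly p_{Alta} = 52.25 + 0.25p_{Borealis}.
Plugging p_{Alta} into Borealis's best response: p_{Borealis} = 52.75 + 0.25(52.25 + 0.25p_{Borealis}) ⇒ 0.9375p_{Borealis} = 65.8125, so p_{Borealis} = 70.2.
Then p_{Alta} = 52.25 + 0.25·70.2 = 69.8.
q_{Borealis} = 147 − 2·70.2 + 69.8 = 76.4.
Profit = (70.2 − 32)·76.4 = 2918.48.

2918.48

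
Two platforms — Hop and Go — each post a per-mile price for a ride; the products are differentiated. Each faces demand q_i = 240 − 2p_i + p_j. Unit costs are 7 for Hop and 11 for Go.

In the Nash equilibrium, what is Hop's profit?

Hop's profit: π = (p_{Hop} − 7)(240 − 2p_{Hop} + p_{Go}).
∂π/∂p_{Hop} = 254 − 4p_{Hop} + p_{Go} = 0 ⇒ p_{Hop} = 63.5 + 0.25p_{Go}.
Similarly p_{Go} = 65.5 + 0.25p_{Hop}.
Solving the two reaction functions simultaneously: (1 − (0.25)(0.25))p_{Hop} = 63.5 + 0.25·65.5, so 0.9375p_{Hop} = 79.875 and p_{Hop} = 85.2.
Then p_{Go} = 65.5 + 0.25·85.2 = 86.8.
q_{Hop} = 240 − 2·85.2 + 86.8 = 156.4.
Profit = (85.2 − 7)·156.4 = 12230.48.

12230.48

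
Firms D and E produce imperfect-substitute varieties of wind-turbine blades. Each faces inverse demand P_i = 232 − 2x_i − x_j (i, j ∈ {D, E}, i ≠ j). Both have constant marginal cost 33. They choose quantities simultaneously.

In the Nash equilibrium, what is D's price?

112.6

Firm D's profit: π = x_D(232 − 2x_D − x_E) − 33x_D.
∂π/∂x_D = 199 − 4x_D − x_E = 0 ⇒ x_D = 49.75 − 0.25x_E.
Setting x_D = x_E in the reaction function: x_D = 49.75 − 0.25x_D, so x_D = 49.75 / 1.25 = 39.8.
P_D = 232 − 2·39.8 − 39.8 = 112.6.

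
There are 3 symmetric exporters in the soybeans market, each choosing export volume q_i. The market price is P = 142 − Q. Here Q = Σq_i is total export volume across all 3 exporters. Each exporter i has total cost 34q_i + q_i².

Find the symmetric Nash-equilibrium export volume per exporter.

A representative exporter's profit is π_i = q_i(142 − Q) − 34q_i − q_i², with Q = q_i + Σ_{j≠i} q_j.
First-order condition: 108 − 4q_i − Σ_{j≠i} q_j = 0.
In a symmetric equilibrium every exporter chooses the same q, so Σ_{j≠i} q_j = 2q. The condition becomes 108 − 6q = 0, giving q = 108/6 = 18.

18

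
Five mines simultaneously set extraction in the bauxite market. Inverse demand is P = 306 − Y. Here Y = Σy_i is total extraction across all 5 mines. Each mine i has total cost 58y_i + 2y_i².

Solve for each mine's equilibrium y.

A representative mine's profit is π_i = y_i(306 − Y) − 58y_i − 2y_i², with Y = y_i + Σ_{j≠i} y_j.
First-order condition: 248 − 6y_i − Σ_{j≠i} y_j = 0.
With identical mines, set every y_j = y: then 248 − 6y − 4y = 0, i.e. y = 248/10 = 24.8.

24.8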